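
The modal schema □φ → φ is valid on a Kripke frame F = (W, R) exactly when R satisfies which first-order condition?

Suppose □φ→φ is valid. At any x set V(φ)={w : Rxw}. Then □φ holds at x, so φ holds at x, i.e. Rxx.
The converse is a direct semantic check.
So the correspondent is reflexivity.

reflexivity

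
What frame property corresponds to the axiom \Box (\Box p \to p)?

Shift-reflexivity

Suppose □(□p→p) is valid. Take Rxy and set V(p)={w : Ryw}. Then at y, □p holds; since □(□p→p) at x, □p→p at y, so p at y, i.e. Ryy.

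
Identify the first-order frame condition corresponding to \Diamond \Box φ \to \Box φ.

the Euclidean property: \forall x \forall y \forall z (Rxy \wedge Rxz \to Ryz)

Replacing φ by ¬φ and contraposing gives the equivalent schema ◇φ → □◇φ.
Suppose ◇φ→□◇φ is valid. Take Rxy, Rxz and set V(φ)={y}. Then ◇φ at x, so □◇φ at x, so ◇φ at z, so some w with Rzw has φ; w=y, i.e. Rzy. By symmetry of the argument, Ryz.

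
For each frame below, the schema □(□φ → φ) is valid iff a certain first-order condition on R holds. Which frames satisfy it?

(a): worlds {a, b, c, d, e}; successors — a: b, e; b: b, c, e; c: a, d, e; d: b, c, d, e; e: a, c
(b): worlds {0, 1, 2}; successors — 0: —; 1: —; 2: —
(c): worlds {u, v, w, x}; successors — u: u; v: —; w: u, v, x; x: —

This is the axiom for shift-reflexivity; its first-order frame correspondent is ∀x ∀y (Rxy → Ryy).
(a): fails — Rbc but not Rcc.
(b): satisfies the condition.
(c): fails — Rwx but not Rxx.

(b)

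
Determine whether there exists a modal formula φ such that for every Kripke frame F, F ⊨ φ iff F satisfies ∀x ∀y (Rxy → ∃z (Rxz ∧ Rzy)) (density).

Yes, by □□p → □p

The condition is density. A defining modal formula is □□p → □p.
Suppose □□p→□p is valid. Take Rxy and set V(p)={w : xR²w}. Then □□p at x, so □p at x, so p at y, i.e. ∃z(Rxz∧Rzy).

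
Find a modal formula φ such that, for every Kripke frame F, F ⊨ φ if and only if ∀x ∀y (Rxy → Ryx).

p → □◇p

The condition is symmetry. The B schema p → □◇p defines it.
Suppose p→□◇p is valid. Take Rxy and set V(p)={x}. Then p at x, so □◇p at x, so ◇p at y, so some z with Ryz has p; z=x, i.e. Ryx.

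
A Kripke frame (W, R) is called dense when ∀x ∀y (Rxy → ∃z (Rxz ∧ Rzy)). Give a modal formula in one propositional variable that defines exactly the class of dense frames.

□□r → □r

A defining formula is □□r → □r (the C4 axiom).
Suppose □□r→□r is valid. Take Rxy and set V(r)={w : xR²w}. Then □□r at x, so □r at x, so r at y, i.e. ∃z(Rxz∧Rzy).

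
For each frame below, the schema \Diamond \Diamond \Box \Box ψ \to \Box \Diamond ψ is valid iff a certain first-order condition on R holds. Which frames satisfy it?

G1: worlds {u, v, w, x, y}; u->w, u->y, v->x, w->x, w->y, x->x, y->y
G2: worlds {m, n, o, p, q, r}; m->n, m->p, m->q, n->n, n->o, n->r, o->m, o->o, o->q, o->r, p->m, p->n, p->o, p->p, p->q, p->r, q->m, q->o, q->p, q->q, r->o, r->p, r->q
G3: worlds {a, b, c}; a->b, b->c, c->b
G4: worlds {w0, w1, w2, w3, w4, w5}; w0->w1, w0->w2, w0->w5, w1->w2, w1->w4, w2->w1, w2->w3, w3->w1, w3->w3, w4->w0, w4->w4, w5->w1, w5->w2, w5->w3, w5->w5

G2, G3, G4

The schema corresponds to a generalized confluence (Geach) condition: \forall x \forall y \forall z ((x R^2 y \wedge xRz) \to \exists w (y R^2 w \wedge zRw)).
G1: fails — uR²x, uRy but no t with xR²t and yRt.
G2: holds.
G3: holds.
G4: holds.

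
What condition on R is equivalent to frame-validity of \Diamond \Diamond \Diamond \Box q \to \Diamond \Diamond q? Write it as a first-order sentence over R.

\forall x \forall y (x R^3 y \to \exists w (yRw \wedge x R^2 w))

This is a Sahlqvist (Geach-type) schema ◇^3□^1q → □^0◇^2q.
Minimal-valuation argument: fix x; take any y with xR^3y and any z with xR^0z. Set V(q) to the set of worlds R-reachable from y in exactly 1 step. Then □^1q holds at y, so the antecedent holds at x; validity forces ◇^2q at z, giving a w with zR^2w and yR^1w.
First-order correspondent: \forall x \forall y (x R^3 y \to \exists w (yRw \wedge x R^2 w)).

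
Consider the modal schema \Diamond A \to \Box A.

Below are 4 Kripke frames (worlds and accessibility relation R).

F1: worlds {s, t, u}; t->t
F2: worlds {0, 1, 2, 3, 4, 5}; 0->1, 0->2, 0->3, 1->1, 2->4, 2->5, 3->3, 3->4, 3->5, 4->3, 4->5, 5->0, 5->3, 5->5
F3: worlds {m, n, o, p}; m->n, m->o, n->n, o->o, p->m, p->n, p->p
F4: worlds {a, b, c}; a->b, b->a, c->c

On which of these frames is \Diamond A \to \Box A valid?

F1, F4

Frame correspondent (Sahlqvist): \forall x \forall y \forall z (Rxy \wedge Rxz \to y = z) — i.e. partial functionality.
F1: condition met.
F2: fails — 0 sees both 1 and 2.
F3: fails — m sees both n and o.
F4: condition met.
Valid on: F1, F4.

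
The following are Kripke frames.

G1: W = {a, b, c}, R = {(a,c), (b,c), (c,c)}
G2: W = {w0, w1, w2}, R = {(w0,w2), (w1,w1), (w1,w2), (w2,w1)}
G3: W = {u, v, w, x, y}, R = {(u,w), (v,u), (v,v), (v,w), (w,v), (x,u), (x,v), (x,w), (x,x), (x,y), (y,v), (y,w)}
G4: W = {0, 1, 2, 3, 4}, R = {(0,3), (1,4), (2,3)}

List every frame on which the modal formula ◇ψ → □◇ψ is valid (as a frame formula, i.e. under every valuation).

Frame correspondent (Sahlqvist): ∀x ∀y ∀z (Rxy ∧ Rxz → Ryz) — i.e. the Euclidean property.
G1: ✓.
G2: fails — Rw0w2 and Rw0w2 but not Rw2w2.
G3: fails — Ruw and Ruw but not Rww.
G4: fails — R03 and R03 but not R33.
Valid on: G1.

G1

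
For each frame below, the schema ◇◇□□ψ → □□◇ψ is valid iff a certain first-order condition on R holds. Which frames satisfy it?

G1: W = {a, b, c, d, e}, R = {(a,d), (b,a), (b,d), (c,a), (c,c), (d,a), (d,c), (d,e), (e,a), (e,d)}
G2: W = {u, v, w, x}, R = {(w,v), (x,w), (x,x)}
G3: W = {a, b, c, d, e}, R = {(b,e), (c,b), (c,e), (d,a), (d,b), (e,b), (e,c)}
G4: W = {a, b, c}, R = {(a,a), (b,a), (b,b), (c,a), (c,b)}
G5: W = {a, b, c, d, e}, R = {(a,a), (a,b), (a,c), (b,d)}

This is the axiom for a generalized confluence (Geach) condition; its first-order frame correspondent is ∀x ∀y ∀z ((xR²y ∧ xR²z) → ∃w (yR²w ∧ zRw)).
G1: fails — aR²a, aR²a but no w with aR²w and aRw.
G2: fails — xR²v, xR²v but no t with vR²t and vRt.
G3: fails — bR²b, bR²b but no w with bR²w and bRw.
G4: condition met.
G5: fails — aR²a, aR²c but no w with aR²w and cRw.

G4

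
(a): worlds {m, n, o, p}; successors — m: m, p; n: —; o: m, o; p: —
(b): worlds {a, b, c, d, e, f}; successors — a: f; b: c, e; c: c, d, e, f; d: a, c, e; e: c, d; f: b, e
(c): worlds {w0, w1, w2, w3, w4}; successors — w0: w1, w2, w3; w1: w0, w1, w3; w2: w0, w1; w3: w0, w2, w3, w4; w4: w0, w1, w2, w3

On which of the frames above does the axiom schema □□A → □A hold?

Frame correspondent (Sahlqvist): ∀x ∀y (Rxy → ∃z (Rxz ∧ Rzy)) — i.e. density.
(a): condition met.
(b): fails — Rda but no z with Rdz and Rza.
(c): condition met.
Valid on: (a), (c).

(a), (c)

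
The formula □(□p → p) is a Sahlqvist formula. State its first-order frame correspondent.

This is the T□ axiom.
It corresponds to shift-reflexivity: ∀x ∀y (Rxy → Ryy).

shift-reflexivity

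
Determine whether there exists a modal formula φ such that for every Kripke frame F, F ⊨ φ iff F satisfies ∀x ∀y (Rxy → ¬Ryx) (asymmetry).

If a class were modally definable it would be closed under surjective bounded morphisms (Goldblatt–Thomason).
The 5-cycle (worlds a,b,c,d,e with a→b→c→d→e→a) is asymmetric. Mapping every world to a single reflexive point • is a surjective bounded morphism, and the reflexive point is not asymmetric (R•• but asymmetry requires ¬R••).
So the class is not modally definable.

No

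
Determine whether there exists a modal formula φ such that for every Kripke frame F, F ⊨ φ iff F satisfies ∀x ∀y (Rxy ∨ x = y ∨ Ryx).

Modal frame validity is preserved under disjoint unions.
Take 4 disjoint single-world reflexive frames: each is trivially connected, but their disjoint union has 4 worlds with no edge between distinct components, so it is not connected.
So no modal formula (or set of formulas) defines exactly the connected frames.

Not modally definable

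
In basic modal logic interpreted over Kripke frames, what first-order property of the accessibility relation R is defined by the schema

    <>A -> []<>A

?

This schema is the 5 axiom.
Its frame correspondent is the Euclidean property — forall x forall y forall z (Rxy & Rxz -> Ryz).

The Euclidean property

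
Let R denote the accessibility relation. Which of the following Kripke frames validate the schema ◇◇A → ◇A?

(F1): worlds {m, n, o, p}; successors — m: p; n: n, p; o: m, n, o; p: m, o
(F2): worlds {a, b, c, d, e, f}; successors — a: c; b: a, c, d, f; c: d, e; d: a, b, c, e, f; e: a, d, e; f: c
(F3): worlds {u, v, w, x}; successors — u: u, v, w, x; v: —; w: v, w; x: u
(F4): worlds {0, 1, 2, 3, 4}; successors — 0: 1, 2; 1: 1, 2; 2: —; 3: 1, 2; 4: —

(F4)

This is the axiom for transitivity; its first-order frame correspondent is ∀x ∀y ∀z (Rxy ∧ Ryz → Rxz).
(F1): fails — Rom and Rmp but not Rop.
(F2): fails — Rbc and Rce but not Rbe.
(F3): fails — Rxu and Ruv but not Rxv.
(F4): ✓.
Valid on: (F4).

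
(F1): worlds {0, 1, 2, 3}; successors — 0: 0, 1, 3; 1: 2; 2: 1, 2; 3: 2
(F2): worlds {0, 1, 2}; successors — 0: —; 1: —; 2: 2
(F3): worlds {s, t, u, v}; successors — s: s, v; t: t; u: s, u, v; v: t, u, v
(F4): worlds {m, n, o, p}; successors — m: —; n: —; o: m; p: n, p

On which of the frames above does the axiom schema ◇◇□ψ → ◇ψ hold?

(F2)

Frame correspondent (Sahlqvist): ∀x ∀y (xR²y → ∃w (yRw ∧ xRw)) — i.e. a generalized confluence (Geach) condition.
(F1): fails — 0R²1 but no w with 1Rw and 0Rw.
(F2): holds.
(F3): fails — sR²t but no w with tRw and sRw.
(F4): fails — pR²n but no w with nRw and pRw.
Valid on: (F2).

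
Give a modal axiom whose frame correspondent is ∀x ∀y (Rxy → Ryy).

This is shift-reflexivity; the standard corresponding axiom is T□: □(□s → s).

□(□s → s)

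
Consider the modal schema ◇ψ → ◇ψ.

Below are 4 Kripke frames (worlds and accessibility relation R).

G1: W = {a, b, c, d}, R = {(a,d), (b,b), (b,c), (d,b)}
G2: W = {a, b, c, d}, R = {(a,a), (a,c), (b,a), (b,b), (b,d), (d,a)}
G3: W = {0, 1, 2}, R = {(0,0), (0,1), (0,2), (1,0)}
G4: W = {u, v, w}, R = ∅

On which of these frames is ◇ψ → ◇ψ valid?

The schema corresponds to a generalized confluence (Geach) condition: ∀x ∀y (xRy → ∃w (y = w ∧ xRw)).
G1: condition met.
G2: condition met.
G3: condition met.
G4: condition met.
Valid on: G1, G2, G3, G4.

G1, G2, G3, G4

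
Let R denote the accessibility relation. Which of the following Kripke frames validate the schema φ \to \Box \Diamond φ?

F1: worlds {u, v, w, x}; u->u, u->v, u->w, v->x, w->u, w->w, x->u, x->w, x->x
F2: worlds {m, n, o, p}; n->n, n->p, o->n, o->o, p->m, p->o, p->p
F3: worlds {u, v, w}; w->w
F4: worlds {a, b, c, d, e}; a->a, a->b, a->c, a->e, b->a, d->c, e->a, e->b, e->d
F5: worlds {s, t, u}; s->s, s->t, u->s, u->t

Frame correspondent (Sahlqvist): \forall x \forall y (Rxy \to Ryx) — i.e. symmetry.
F1: fails — Ruv but not Rvu.
F2: fails — Ron but not Rno.
F3: satisfies the condition.
F4: fails — Reb but not Rbe.
F5: fails — Rus but not Rsu.
Valid on: F3.

F3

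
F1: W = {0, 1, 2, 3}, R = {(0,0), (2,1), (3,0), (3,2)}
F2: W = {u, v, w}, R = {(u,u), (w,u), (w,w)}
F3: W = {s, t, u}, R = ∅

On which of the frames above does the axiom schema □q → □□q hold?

Frame correspondent (Sahlqvist): ∀x ∀y ∀z (Rxy ∧ Ryz → Rxz) — i.e. transitivity.
F1: fails — R32 and R21 but not R31.
F2: condition met.
F3: condition met.
Valid on: F2, F3.

F2, F3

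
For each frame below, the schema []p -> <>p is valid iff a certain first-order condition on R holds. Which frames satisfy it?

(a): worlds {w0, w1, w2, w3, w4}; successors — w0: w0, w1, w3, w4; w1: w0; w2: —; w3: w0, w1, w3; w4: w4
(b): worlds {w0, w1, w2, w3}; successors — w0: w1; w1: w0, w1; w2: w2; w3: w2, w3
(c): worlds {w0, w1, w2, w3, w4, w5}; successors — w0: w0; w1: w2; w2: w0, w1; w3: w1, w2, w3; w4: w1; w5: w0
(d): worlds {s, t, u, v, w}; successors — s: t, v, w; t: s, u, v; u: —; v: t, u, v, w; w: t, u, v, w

(b), (c)

This is the axiom for seriality; its first-order frame correspondent is forall x exists y Rxy.
(a): fails — world w2 has no successor.
(b): ✓.
(c): ✓.
(d): fails — world u has no successor.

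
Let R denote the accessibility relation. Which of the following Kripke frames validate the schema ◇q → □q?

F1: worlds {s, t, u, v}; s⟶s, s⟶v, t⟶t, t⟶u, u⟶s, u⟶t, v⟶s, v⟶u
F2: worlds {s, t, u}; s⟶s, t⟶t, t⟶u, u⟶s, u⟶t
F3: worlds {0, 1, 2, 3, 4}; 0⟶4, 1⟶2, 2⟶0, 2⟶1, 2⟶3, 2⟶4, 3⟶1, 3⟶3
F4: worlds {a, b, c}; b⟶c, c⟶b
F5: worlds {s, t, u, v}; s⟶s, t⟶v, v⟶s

F4, F5

Frame correspondent (Sahlqvist): ∀x ∀y ∀z (Rxy ∧ Rxz → y = z) — i.e. partial functionality.
F1: fails — s sees both s and v.
F2: fails — t sees both t and u.
F3: fails — 2 sees both 0 and 1.
F4: holds.
F5: holds.
Valid on: F4, F5.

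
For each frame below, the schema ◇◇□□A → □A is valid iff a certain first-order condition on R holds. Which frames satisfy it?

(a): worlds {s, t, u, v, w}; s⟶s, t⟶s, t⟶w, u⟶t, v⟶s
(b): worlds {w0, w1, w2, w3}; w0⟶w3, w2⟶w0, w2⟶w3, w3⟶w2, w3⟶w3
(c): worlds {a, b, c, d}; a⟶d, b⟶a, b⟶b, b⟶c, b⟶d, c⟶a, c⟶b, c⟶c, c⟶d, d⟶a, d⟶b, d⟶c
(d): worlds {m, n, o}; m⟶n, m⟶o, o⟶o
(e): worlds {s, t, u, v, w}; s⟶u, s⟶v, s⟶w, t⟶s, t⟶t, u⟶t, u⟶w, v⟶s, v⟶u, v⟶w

The schema corresponds to a generalized confluence (Geach) condition: ∀x ∀y ∀z ((xR²y ∧ xRz) → ∃w (yR²w ∧ z = w)).
(a): fails — tR²s, tRw but no w* with sR²w* and w=w*.
(b): fails — w2R²w2, w2Rw0 but no w with w2R²w and w0=w.
(c): fails — aR²a, aRd but no w with aR²w and d=w.
(d): fails — mR²o, mRn but no w with oR²w and n=w.
(e): fails — sR²s, sRv but no w* with sR²w* and v=w*.

none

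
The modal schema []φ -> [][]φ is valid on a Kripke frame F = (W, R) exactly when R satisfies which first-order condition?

Transitivity

Suppose □φ→□□φ is valid. Take Rxy, Ryz and set V(φ)={w : Rxw}. Then □φ at x, so □□φ at x, so □φ at y, so φ at z, i.e. Rxz.
The converse is a direct semantic check.
Frame condition: forall x forall y forall z (Rxy & Ryz -> Rxz).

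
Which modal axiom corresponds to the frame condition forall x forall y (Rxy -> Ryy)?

A defining formula is □(□p → p) (the T□ axiom).
Suppose □(□p→p) is valid. Take Rxy and set V(p)={w : Ryw}. Then at y, □p holds; since □(□p→p) at x, □p→p at y, so p at y, i.e. Ryy.

□(□p → p)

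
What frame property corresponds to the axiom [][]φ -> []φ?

density: forall x forall y (Rxy -> exists z (Rxz & Rzy))

This schema is the C4 axiom.
Its frame correspondent is density — forall x forall y (Rxy -> exists z (Rxz & Rzy)).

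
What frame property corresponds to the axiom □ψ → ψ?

Suppose □ψ→ψ is valid. At any x set V(ψ)={w : Rxw}. Then □ψ holds at x, so ψ holds at x, i.e. Rxx.

reflexivity: ∀x Rxx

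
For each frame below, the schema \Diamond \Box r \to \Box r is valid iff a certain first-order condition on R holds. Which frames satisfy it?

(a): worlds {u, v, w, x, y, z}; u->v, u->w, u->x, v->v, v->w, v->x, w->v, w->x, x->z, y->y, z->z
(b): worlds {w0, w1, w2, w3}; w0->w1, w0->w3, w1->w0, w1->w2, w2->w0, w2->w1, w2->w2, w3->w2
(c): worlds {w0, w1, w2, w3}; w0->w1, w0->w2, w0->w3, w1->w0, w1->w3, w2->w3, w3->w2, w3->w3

none

Frame correspondent (Sahlqvist): \forall x \forall y \forall z (Rxy \wedge Rxz \to Ryz) — i.e. the Euclidean property.
(a): fails — Ruw and Ruw but not Rww.
(b): fails — Rw0w1 and Rw0w1 but not Rw1w1.
(c): fails — Rw0w1 and Rw0w1 but not Rw1w1.
Valid on no frame.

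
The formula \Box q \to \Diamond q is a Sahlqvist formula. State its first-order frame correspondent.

Seriality

Suppose □q→◇q is valid. At any x set V(q)=W. Then □q at x, so ◇q at x, so x has a successor.
The converse is a direct semantic check.
Frame condition: \forall x \exists y Rxy.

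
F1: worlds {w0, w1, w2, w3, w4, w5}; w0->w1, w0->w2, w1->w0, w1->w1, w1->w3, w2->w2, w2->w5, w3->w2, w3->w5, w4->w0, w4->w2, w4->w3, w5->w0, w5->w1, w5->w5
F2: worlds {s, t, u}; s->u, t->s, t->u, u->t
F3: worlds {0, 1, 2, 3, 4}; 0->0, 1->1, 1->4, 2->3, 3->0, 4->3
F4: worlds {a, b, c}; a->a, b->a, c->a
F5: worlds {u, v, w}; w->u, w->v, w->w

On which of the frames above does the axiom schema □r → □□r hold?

F4, F5

The schema corresponds to transitivity: ∀x ∀y ∀z (Rxy ∧ Ryz → Rxz).
F1: fails — Rw1w0 and Rw0w2 but not Rw1w2.
F2: fails — Rsu and Rut but not Rst.
F3: fails — R43 and R30 but not R40.
F4: condition met.
F5: condition met.
Valid on: F4, F5.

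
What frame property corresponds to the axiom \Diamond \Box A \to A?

symmetry: \forall x \forall y (Rxy \to Ryx)

This is a form of the B axiom.
It corresponds to symmetry: \forall x \forall y (Rxy \to Ryx).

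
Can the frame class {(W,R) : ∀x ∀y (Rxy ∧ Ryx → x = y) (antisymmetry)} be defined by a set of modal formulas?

Not modally definable

Any modally definable frame class is closed under surjective bounded morphisms.
The 4-cycle (worlds 0,1,2,3 with 0→1→2→3→0) is antisymmetric. Sending even-indexed worlds to a and odd-indexed worlds to b is a surjective bounded morphism onto the two-world frame with a↔b, which is not antisymmetric.
So no modal formula (or set of formulas) defines exactly the antisymmetric frames.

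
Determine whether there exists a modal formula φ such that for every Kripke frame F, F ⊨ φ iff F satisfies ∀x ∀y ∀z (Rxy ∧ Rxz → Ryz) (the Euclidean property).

Yes — defined by ◇r → □◇r

This is a Sahlqvist condition; the 5 axiom ◇r → □◇r defines it.
Suppose ◇r→□◇r is valid. Take Rxy, Rxz and set V(r)={y}. Then ◇r at x, so □◇r at x, so ◇r at z, so some w with Rzw has r; w=y, i.e. Rzy. By symmetry of the argument, Ryz.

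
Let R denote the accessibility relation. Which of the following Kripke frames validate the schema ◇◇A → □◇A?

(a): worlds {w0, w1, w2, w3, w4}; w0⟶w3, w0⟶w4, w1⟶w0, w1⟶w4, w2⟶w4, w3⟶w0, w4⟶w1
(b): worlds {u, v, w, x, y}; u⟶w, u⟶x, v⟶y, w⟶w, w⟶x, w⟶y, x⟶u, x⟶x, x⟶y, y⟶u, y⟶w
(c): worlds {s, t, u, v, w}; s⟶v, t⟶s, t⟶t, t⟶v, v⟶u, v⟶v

none

The schema corresponds to a generalized confluence (Geach) condition: ∀x ∀y ∀z ((xR²y ∧ xRz) → ∃w (y = w ∧ zRw)).
(a): fails — w0R²w0, w0Rw4 but no w with w0=w and w4Rw.
(b): fails — uR²u, uRw but no t with u=t and wRt.
(c): fails — tR²s, tRs but no w* with s=w* and sRw*.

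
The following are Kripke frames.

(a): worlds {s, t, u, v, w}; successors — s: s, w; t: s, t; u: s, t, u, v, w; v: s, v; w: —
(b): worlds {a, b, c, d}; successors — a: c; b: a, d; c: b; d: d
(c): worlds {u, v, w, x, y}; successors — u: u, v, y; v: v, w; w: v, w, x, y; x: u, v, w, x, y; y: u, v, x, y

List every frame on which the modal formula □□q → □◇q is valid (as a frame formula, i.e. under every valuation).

Frame correspondent (Sahlqvist): ∀x ∀z (xRz → ∃w (xR²w ∧ zRw)) — i.e. a generalized confluence (Geach) condition.
(a): fails — sRw but no w* with sR²w* and wRw*.
(b): satisfies the condition.
(c): satisfies the condition.

(b), (c)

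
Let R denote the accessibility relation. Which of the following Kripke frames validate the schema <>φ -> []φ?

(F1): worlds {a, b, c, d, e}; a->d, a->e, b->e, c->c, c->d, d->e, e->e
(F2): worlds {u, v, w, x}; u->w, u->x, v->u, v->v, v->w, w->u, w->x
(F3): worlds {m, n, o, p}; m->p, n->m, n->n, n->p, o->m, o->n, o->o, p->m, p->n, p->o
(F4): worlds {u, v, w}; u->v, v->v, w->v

(F4)

The schema corresponds to partial functionality: forall x forall y forall z (Rxy & Rxz -> y = z).
(F1): fails — a sees both d and e.
(F2): fails — u sees both w and x.
(F3): fails — n sees both m and n.
(F4): holds.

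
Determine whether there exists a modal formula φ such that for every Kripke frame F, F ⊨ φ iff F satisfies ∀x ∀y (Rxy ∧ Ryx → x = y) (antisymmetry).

Not modally definable

If a class were modally definable it would be closed under surjective bounded morphisms (Goldblatt–Thomason).
The 6-cycle (worlds a,b,c,d,e,f with a→b→c→d→e→f→a) is antisymmetric. Sending even-indexed worlds to a and odd-indexed worlds to b is a surjective bounded morphism onto the two-world frame with a↔b, which is not antisymmetric.
Hence antisymmetry is not modally definable.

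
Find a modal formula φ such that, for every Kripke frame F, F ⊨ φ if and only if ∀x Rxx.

The condition is reflexivity. The T schema □r → r defines it.
Suppose □r→r is valid. At any x set V(r)={w : Rxw}. Then □r holds at x, so r holds at x, i.e. Rxx.

□r → r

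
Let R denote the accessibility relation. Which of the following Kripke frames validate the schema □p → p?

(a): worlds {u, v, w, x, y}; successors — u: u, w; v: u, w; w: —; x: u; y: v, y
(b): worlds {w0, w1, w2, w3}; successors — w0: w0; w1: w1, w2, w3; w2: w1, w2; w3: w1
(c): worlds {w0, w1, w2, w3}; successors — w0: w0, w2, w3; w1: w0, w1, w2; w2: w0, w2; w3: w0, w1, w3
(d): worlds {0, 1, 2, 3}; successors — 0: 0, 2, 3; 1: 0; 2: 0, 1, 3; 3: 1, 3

(c)

This is the axiom for reflexivity; its first-order frame correspondent is ∀x Rxx.
(a): fails — world v does not see itself.
(b): fails — world w3 does not see itself.
(c): ✓.
(d): fails — world 1 does not see itself.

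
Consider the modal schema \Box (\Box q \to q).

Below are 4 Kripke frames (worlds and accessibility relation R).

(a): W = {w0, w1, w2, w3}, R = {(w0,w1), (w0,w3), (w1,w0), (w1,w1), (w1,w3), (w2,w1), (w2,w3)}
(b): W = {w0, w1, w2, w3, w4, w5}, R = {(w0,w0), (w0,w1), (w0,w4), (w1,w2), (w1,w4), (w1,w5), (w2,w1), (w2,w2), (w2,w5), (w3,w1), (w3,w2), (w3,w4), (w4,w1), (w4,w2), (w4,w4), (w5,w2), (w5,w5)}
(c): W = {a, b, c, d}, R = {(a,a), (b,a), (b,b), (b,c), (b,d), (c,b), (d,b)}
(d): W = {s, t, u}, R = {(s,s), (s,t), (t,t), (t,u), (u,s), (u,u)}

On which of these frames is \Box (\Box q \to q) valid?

The schema corresponds to shift-reflexivity: \forall x \forall y (Rxy \to Ryy).
(a): fails — Rw1w0 but not Rw0w0.
(b): fails — Rw3w1 but not Rw1w1.
(c): fails — Rbc but not Rcc.
(d): condition met.
Valid on: (d).

(d)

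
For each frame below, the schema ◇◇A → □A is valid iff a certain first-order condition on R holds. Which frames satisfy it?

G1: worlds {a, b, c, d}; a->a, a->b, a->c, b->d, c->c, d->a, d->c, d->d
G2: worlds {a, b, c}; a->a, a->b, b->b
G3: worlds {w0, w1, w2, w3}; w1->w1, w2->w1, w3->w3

The schema corresponds to a generalized confluence (Geach) condition: ∀x ∀y ∀z ((xR²y ∧ xRz) → ∃w (y = w ∧ z = w)).
G1: fails — aR²a, aRb but a ≠ b.
G2: fails — aR²a, aRb but a ≠ b.
G3: condition met.

G3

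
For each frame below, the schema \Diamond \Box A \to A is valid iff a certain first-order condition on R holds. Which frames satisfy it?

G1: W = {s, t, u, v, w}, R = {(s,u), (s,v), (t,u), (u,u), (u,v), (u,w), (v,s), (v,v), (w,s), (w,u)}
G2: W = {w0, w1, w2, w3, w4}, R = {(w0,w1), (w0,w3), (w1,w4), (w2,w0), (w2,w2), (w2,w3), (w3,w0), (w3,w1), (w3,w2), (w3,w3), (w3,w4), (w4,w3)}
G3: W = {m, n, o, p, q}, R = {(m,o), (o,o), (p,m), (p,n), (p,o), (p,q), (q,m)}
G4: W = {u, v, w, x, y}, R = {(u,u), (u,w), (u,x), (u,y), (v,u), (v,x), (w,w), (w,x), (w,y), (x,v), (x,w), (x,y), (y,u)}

Frame correspondent (Sahlqvist): \forall x \forall y (Rxy \to Ryx) — i.e. symmetry.
G1: fails — Ruv but not Rvu.
G2: fails — Rw3w1 but not Rw1w3.
G3: fails — Rpm but not Rmp.
G4: fails — Ruw but not Rwu.

none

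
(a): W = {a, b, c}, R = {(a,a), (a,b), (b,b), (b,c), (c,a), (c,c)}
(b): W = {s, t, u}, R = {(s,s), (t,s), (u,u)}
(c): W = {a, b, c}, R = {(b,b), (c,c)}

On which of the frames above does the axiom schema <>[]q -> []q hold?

(b), (c)

This is the axiom for a generalized confluence (Geach) condition; its first-order frame correspondent is forall x forall y forall z ((xRy & xRz) -> exists w (yRw & z = w)).
(a): fails — aRb, aRa but no w with bRw and a=w.
(b): holds.
(c): holds.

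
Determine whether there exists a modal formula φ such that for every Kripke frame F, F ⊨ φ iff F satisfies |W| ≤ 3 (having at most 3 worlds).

Modal frame validity is preserved under disjoint unions.
Any modal formula valid on each of 4 disjoint one-world frames is valid on their disjoint union (validity is preserved under disjoint unions). Each one-world frame has |W|=1≤3, but the union has |W|=4.
So the class is not modally definable.

No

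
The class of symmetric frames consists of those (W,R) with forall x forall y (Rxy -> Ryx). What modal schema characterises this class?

The condition is symmetry. The B schema s → □◇s defines it.
Suppose s→□◇s is valid. Take Rxy and set V(s)={x}. Then s at x, so □◇s at x, so ◇s at y, so some z with Ryz has s; z=x, i.e. Ryx.

s → □◇s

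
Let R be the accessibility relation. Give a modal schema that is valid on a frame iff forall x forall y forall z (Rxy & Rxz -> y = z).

The condition is partial functionality. The CD schema ◇r → □r defines it.
Suppose ◇r→□r is valid. Take Rxy, Rxz and set V(r)={y}. Then ◇r at x, so □r at x, so r at z, i.e. z=y.

◇r → □r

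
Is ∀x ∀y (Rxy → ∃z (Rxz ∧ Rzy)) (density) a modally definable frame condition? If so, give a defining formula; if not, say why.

This is a Sahlqvist condition; the C4 axiom □□q → □q defines it.

Definable; □□q → □q defines it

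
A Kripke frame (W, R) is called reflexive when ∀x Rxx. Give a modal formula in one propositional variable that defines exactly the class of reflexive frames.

This is reflexivity; the standard corresponding axiom is T: □r → r.
Suppose □r→r is valid. At any x set V(r)={w : Rxw}. Then □r holds at x, so r holds at x, i.e. Rxx.

□r → r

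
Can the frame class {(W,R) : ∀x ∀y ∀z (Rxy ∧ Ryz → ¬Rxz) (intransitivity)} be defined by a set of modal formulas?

Any modally definable frame class is closed under surjective bounded morphisms.
The 5-cycle (worlds s,t,u,v,w with s→t→u→v→w→s) is intransitive. Mapping every world to a single reflexive point • is a surjective bounded morphism; the reflexive point is not intransitive (R••∧R•• but R••).
So the class is not modally definable.

No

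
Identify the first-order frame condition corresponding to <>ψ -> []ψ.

Suppose ◇ψ→□ψ is valid. Take Rxy, Rxz and set V(ψ)={y}. Then ◇ψ at x, so □ψ at x, so ψ at z, i.e. z=y.
Conversely, any frame satisfying forall x forall y forall z (Rxy & Rxz -> y = z) validates the schema.
Frame condition: forall x forall y forall z (Rxy & Rxz -> y = z).

partial functionality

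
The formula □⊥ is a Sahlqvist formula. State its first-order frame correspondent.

emptiness of R: ∀x ∀y ¬Rxy

□⊥ is valid iff no world has any successor (otherwise □⊥ fails at any world with one).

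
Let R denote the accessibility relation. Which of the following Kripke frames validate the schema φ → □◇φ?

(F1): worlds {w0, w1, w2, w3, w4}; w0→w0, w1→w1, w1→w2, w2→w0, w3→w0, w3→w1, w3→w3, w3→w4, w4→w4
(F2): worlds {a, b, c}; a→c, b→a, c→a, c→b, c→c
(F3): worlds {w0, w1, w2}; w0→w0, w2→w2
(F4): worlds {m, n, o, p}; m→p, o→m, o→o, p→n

(F3)

Frame correspondent (Sahlqvist): ∀x ∀y (Rxy → Ryx) — i.e. symmetry.
(F1): fails — Rw1w2 but not Rw2w1.
(F2): fails — Rba but not Rab.
(F3): condition met.
(F4): fails — Rom but not Rmo.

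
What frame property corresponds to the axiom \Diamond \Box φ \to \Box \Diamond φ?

Convergence

Suppose ◇□φ→□◇φ is valid. Take Rxy, Rxz and set V(φ)={w : Ryw}. Then □φ at y so ◇□φ at x, so □◇φ at x, so ◇φ at z, giving w with Rzw and Ryw.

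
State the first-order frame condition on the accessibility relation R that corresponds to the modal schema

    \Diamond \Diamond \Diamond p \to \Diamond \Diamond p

This is a Sahlqvist (Geach-type) schema ◇^3□^0p → □^0◇^2p.
Minimal-valuation argument: fix x; take any y with xR^3y and any z with xR^0z. Set V(p) to the set of worlds R-reachable from y in exactly 0 steps. Then □^0p holds at y, so the antecedent holds at x; validity forces ◇^2p at z, giving a w with zR^2w and yR^0w.
First-order correspondent: \forall x \forall y (x R^3 y \to \exists w (y = w \wedge x R^2 w)).

\forall x \forall y (x R^3 y \to \exists w (y = w \wedge x R^2 w))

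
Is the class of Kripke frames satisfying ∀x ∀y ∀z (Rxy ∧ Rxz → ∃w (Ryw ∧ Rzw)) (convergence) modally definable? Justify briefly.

Yes: it is convergence, defined by the .2 schema ◇□q → □◇q.
Suppose ◇□q→□◇q is valid. Take Rxy, Rxz and set V(q)={w : Ryw}. Then □q at y so ◇□q at x, so □◇q at x, so ◇q at z, giving w with Rzw and Ryw.

Yes — defined by ◇□q → □◇q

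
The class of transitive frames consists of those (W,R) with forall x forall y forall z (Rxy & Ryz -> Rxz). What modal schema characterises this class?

□s → □□s

A defining formula is □s → □□s (the 4 axiom).
Suppose □s→□□s is valid. Take Rxy, Ryz and set V(s)={w : Rxw}. Then □s at x, so □□s at x, so □s at y, so s at z, i.e. Rxz.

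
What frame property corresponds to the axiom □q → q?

Suppose □q→q is valid. At any x set V(q)={w : Rxw}. Then □q holds at x, so q holds at x, i.e. Rxx.
Conversely, on a frame with reflexivity the schema holds at every world under every valuation.
Frame condition: ∀x Rxx.

reflexivity: ∀x Rxx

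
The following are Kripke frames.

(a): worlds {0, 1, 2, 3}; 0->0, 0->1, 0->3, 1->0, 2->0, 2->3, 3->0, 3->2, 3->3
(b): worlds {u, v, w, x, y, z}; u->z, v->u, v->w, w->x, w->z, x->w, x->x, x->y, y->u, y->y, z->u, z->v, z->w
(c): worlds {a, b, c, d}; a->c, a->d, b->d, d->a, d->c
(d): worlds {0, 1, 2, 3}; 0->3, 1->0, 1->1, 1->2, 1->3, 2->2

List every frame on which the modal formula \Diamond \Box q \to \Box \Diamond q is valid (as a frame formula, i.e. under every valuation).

This is the axiom for convergence; its first-order frame correspondent is \forall x \forall y \forall z (Rxy \wedge Rxz \to \exists w (Ryw \wedge Rzw)).
(a): satisfies the condition.
(b): fails — Rxw and Rxy but w and y have no common successor.
(c): fails — Rac and Rac but c and c have no common successor.
(d): fails — R03 and R03 but 3 and 3 have no common successor.

(a)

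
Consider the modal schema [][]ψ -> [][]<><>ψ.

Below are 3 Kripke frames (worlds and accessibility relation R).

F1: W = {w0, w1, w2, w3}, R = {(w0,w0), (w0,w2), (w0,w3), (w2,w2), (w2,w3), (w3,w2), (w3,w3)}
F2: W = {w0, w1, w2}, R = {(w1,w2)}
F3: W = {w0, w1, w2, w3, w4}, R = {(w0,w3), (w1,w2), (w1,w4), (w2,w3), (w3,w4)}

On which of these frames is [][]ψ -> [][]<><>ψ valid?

F1, F2

The schema corresponds to a generalized confluence (Geach) condition: forall x forall z (x R^2 z -> exists w (x R^2 w & z R^2 w)).
F1: condition met.
F2: condition met.
F3: fails — w0R²w4 but no w with w0R²w and w4R²w.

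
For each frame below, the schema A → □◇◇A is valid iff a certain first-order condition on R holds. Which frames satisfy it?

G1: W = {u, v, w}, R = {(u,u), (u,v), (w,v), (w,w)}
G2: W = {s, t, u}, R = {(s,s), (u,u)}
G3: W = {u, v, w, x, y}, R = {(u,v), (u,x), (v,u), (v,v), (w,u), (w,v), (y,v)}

G2

Frame correspondent (Sahlqvist): ∀x ∀z (xRz → ∃w (x = w ∧ zR²w)) — i.e. a generalized confluence (Geach) condition.
G1: fails — uRv but no t with u=t and vR²t.
G2: holds.
G3: fails — uRx but no t with u=t and xR²t.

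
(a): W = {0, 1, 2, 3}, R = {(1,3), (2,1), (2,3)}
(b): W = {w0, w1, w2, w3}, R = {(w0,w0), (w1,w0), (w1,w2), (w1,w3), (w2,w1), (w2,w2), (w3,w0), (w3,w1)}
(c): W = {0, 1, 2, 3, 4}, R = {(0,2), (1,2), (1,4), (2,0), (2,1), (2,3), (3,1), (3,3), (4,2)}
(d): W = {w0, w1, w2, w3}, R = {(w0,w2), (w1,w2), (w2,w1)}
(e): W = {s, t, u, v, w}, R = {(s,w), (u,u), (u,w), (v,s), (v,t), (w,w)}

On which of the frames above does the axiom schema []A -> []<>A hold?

The schema corresponds to a generalized confluence (Geach) condition: forall x forall z (xRz -> exists w (xRw & zRw)).
(a): fails — 1R3 but no w with 1Rw and 3Rw.
(b): condition met.
(c): fails — 0R2 but no w with 0Rw and 2Rw.
(d): fails — w0Rw2 but no w with w0Rw and w2Rw.
(e): fails — vRs but no w* with vRw* and sRw*.

(b)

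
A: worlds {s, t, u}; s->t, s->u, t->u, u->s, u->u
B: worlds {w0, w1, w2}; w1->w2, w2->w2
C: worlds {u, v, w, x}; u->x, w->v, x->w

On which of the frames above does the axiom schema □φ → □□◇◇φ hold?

A, B

The schema corresponds to a generalized confluence (Geach) condition: ∀x ∀z (xR²z → ∃w (xRw ∧ zR²w)).
A: holds.
B: holds.
C: fails — uR²w but no t with uRt and wR²t.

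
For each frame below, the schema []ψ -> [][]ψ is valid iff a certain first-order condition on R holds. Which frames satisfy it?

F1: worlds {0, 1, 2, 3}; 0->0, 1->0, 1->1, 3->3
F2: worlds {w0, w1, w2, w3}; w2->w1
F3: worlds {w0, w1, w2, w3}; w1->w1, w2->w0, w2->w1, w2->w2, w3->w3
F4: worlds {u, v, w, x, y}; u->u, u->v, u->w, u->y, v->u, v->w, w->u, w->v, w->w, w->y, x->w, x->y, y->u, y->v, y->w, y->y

This is the axiom for transitivity; its first-order frame correspondent is forall x forall y forall z (Rxy & Ryz -> Rxz).
F1: condition met.
F2: condition met.
F3: condition met.
F4: fails — Rxw and Rwu but not Rxu.
Valid on: F1, F2, F3.

F1, F2, F3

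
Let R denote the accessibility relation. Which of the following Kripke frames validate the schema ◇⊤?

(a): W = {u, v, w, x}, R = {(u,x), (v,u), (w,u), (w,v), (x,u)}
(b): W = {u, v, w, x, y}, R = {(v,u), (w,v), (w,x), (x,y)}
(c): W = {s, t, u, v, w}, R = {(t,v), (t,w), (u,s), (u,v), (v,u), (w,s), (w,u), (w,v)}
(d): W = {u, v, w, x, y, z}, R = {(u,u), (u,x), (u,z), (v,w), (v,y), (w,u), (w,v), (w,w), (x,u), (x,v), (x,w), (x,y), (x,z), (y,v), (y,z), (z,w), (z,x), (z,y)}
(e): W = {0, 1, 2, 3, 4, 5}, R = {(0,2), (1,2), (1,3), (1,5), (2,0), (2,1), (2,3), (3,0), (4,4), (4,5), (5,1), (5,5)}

Frame correspondent (Sahlqvist): ∀x ∃y Rxy — i.e. seriality.
(a): condition met.
(b): fails — world u has no successor.
(c): fails — world s has no successor.
(d): condition met.
(e): condition met.
Valid on: (a), (d), (e).

(a), (d), (e)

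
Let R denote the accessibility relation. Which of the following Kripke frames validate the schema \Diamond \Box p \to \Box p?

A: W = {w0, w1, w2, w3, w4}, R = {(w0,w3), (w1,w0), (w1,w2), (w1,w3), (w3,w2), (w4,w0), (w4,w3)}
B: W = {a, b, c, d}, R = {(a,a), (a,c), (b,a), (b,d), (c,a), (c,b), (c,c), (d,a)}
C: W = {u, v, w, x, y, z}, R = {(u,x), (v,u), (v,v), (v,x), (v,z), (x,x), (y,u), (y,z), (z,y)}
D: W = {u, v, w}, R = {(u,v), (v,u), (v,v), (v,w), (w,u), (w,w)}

This is the axiom for the Euclidean property; its first-order frame correspondent is \forall x \forall y \forall z (Rxy \wedge Rxz \to Ryz).
A: fails — Rw0w3 and Rw0w3 but not Rw3w3.
B: fails — Rba and Rbd but not Rad.
C: fails — Rvz and Rvv but not Rzv.
D: fails — Rvw and Rvv but not Rwv.
Valid on no frame.

none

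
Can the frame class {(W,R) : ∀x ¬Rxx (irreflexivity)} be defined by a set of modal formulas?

No — not modally definable

If a class were modally definable it would be closed under surjective bounded morphisms (Goldblatt–Thomason).
The 3-cycle (worlds 0,1,2 with 0→1→2→0) is irreflexive, and the map sending every world to a single reflexive point • is a surjective bounded morphism (forth: every edge maps to (•,•); back: every world has a successor). So any modal formula valid on the 3-cycle is also valid on the reflexive point, which is not irreflexive.
So no modal formula (or set of formulas) defines exactly the irreflexive frames.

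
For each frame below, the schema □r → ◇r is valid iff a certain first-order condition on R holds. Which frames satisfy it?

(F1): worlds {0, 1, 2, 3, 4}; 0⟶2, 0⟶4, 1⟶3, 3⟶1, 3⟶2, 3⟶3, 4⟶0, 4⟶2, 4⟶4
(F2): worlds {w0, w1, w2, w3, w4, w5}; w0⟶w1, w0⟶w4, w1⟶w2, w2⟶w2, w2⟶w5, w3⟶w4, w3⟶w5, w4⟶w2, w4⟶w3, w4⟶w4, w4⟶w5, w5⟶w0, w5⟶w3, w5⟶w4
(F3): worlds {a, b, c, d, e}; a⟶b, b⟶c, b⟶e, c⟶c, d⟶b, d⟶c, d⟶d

(F2)

The schema corresponds to seriality: ∀x ∃y Rxy.
(F1): fails — world 2 has no successor.
(F2): holds.
(F3): fails — world e has no successor.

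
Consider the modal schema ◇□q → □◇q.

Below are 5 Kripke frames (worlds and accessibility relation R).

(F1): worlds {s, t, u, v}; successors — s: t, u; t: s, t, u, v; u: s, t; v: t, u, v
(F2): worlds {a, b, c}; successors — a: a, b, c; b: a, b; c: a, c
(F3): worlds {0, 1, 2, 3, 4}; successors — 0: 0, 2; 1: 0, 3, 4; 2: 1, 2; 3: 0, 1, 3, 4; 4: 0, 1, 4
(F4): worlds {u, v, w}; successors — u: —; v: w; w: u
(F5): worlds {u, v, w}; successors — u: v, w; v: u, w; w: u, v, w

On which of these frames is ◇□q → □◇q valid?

(F1), (F2), (F5)

The schema corresponds to convergence: ∀x ∀y ∀z (Rxy ∧ Rxz → ∃w (Ryw ∧ Rzw)).
(F1): condition met.
(F2): condition met.
(F3): fails — R22 and R21 but 2 and 1 have no common successor.
(F4): fails — Rwu and Rwu but u and u have no common successor.
(F5): condition met.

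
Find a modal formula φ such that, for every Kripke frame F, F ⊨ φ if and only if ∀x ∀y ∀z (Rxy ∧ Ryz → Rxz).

This is transitivity; the standard corresponding axiom is 4: □ψ → □□ψ.

□ψ → □□ψ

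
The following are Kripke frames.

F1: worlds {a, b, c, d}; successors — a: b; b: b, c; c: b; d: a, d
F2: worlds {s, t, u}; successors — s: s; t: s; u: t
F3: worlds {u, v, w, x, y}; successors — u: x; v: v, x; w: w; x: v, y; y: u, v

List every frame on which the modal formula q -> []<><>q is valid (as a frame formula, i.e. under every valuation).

This is the axiom for a generalized confluence (Geach) condition; its first-order frame correspondent is forall x forall z (xRz -> exists w (x = w & z R^2 w)).
F1: fails — aRb but no w with a=w and bR²w.
F2: fails — tRs but no w with t=w and sR²w.
F3: ✓.
Valid on: F3.

F3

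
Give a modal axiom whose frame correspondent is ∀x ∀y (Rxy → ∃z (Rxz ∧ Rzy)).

The condition is density. The C4 schema □□q → □q defines it.
Suppose □□q→□q is valid. Take Rxy and set V(q)={w : xR²w}. Then □□q at x, so □q at x, so q at y, i.e. ∃z(Rxz∧Rzy).

□□q → □q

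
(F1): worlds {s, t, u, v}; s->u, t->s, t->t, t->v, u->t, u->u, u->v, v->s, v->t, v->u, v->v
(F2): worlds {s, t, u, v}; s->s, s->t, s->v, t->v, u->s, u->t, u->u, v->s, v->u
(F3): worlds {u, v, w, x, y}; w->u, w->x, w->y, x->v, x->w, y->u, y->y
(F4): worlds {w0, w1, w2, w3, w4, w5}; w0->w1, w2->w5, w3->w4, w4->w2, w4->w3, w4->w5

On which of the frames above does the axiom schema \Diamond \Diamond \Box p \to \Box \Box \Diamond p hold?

none

This is the axiom for a generalized confluence (Geach) condition; its first-order frame correspondent is \forall x \forall y \forall z ((x R^2 y \wedge x R^2 z) \to \exists w (yRw \wedge zRw)).
(F1): fails — tR²s, tR²t but no w with sRw and tRw.
(F2): fails — sR²t, sR²u but no w with tRw and uRw.
(F3): fails — wR²u, wR²u but no t with uRt and uRt.
(F4): fails — w3R²w2, w3R²w3 but no w with w2Rw and w3Rw.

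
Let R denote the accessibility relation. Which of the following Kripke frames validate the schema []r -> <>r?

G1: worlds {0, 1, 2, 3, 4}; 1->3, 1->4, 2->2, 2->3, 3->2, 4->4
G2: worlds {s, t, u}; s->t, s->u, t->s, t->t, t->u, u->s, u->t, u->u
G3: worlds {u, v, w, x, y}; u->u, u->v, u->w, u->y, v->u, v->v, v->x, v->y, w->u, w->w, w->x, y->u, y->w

G2

This is the axiom for seriality; its first-order frame correspondent is forall x exists y Rxy.
G1: fails — world 0 has no successor.
G2: condition met.
G3: fails — world x has no successor.
Valid on: G2.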